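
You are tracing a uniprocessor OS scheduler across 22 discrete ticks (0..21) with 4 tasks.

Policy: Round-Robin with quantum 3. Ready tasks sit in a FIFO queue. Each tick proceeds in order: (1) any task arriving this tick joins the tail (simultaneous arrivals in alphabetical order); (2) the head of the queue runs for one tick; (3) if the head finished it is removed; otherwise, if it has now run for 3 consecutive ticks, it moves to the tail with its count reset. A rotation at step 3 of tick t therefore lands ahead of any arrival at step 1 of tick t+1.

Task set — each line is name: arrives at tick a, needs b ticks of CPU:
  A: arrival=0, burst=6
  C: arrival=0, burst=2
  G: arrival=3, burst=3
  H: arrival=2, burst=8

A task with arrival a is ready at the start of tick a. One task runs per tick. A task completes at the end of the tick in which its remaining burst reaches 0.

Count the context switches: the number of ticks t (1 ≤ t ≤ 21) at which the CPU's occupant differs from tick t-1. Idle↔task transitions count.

context switches = 6

t=0: queue=[A,C] q_used=0 → run A
t=1: queue=[A,C] q_used=1 → run A
t=2: queue=[A,C,H] q_used=2 → run A
t=3: queue=[C,H,A,G] q_used=0 → run C
t=4: queue=[C,H,A,G] q_used=1 → run C
t=5: queue=[H,A,G] q_used=0 → run H
t=6: queue=[H,A,G] q_used=1 → run H
t=7: queue=[H,A,G] q_used=2 → run H
t=8: queue=[A,G,H] q_used=0 → run A
t=9: queue=[A,G,H] q_used=1 → run A
t=10: queue=[A,G,H] q_used=2 → run A
t=11: queue=[G,H] q_used=0 → run G
t=12: queue=[G,H] q_used=1 → run G
t=13: queue=[G,H] q_used=2 → run G
t=14: queue=[H] q_used=0 → run H
t=15: queue=[H] q_used=1 → run H
t=16: queue=[H] q_used=2 → run H
t=17: queue=[H] q_used=0 → run H
t=18: queue=[H] q_used=1 → run H
t=19: (idle)
t=20: (idle)
t=21: (idle)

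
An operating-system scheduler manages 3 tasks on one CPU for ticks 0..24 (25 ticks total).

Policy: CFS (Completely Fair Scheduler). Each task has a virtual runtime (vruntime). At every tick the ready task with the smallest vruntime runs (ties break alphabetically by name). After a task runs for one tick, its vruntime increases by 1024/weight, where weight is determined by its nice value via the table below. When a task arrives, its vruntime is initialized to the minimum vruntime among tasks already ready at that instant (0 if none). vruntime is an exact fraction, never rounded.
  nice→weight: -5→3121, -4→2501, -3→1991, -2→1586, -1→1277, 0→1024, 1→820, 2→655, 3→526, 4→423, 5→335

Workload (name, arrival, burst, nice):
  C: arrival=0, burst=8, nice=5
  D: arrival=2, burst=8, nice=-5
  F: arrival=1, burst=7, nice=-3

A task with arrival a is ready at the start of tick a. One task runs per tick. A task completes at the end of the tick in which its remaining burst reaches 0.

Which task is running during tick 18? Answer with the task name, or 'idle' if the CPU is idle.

running at tick 18 = C

t=0: vr[C=0] → run C
t=1: vr[C=1024/335 F=1024/335] → run C
t=2: vr[C=2048/335 D=1024/335 F=1024/335] → run D
t=3: vr[C=2048/335 D=3538944/1045535 F=1024/335] → run F
t=4: vr[C=2048/335 D=3538944/1045535 F=2381824/666985] → run D
t=5: vr[C=2048/335 D=3881984/1045535 F=2381824/666985] → run F
t=6: vr[C=2048/335 D=3881984/1045535 F=2724864/666985] → run D
t=7: vr[C=2048/335 D=4225024/1045535 F=2724864/666985] → run D
t=8: vr[C=2048/335 D=4568064/1045535 F=2724864/666985] → run F
t=9: vr[C=2048/335 D=4568064/1045535 F=3067904/666985] → run D
t=10: vr[C=2048/335 D=4911104/1045535 F=3067904/666985] → run F
t=11: vr[C=2048/335 D=4911104/1045535 F=3410944/666985] → run D
t=12: vr[C=2048/335 D=5254144/1045535 F=3410944/666985] → run D
t=13: vr[C=2048/335 D=5597184/1045535 F=3410944/666985] → run F
t=14: vr[C=2048/335 D=5597184/1045535 F=3753984/666985] → run D
t=15: vr[C=2048/335 F=3753984/666985] → run F
t=16: vr[C=2048/335 F=4097024/666985] → run C
t=17: vr[C=3072/335 F=4097024/666985] → run F
t=18: vr[C=3072/335] → run C
t=19: vr[C=4096/335] → run C
t=20: vr[C=1024/67] → run C
t=21: vr[C=6144/335] → run C
t=22: vr[C=7168/335] → run C
t=23: (idle)
t=24: (idle)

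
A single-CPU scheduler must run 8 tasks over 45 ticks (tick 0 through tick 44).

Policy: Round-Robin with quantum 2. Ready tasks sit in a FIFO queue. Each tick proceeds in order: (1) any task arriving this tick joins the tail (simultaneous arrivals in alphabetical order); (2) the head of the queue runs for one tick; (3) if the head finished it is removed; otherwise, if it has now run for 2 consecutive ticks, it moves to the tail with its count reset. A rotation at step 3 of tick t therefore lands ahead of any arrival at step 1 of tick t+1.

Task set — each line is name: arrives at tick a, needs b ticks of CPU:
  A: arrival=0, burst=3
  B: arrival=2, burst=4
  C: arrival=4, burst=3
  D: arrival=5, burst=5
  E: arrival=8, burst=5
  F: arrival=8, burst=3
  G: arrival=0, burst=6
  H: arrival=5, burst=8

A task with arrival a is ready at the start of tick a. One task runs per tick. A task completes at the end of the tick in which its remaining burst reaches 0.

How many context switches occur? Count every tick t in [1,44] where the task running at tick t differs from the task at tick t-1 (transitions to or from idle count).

t=0: queue=[A,G] q_used=0 → run A
t=1: queue=[A,G] q_used=1 → run A
t=2: queue=[G,A,B] q_used=0 → run G
t=3: queue=[G,A,B] q_used=1 → run G
t=4: queue=[A,B,G,C] q_used=0 → run A
t=5: queue=[B,G,C,D,H] q_used=0 → run B
t=6: queue=[B,G,C,D,H] q_used=1 → run B
t=7: queue=[G,C,D,H,B] q_used=0 → run G
t=8: queue=[G,C,D,H,B,E,F] q_used=1 → run G
t=9: queue=[C,D,H,B,E,F,G] q_used=0 → run C
t=10: queue=[C,D,H,B,E,F,G] q_used=1 → run C
t=11: queue=[D,H,B,E,F,G,C] q_used=0 → run D
t=12: queue=[D,H,B,E,F,G,C] q_used=1 → run D
t=13: queue=[H,B,E,F,G,C,D] q_used=0 → run H
t=14: queue=[H,B,E,F,G,C,D] q_used=1 → run H
t=15: queue=[B,E,F,G,C,D,H] q_used=0 → run B
t=16: queue=[B,E,F,G,C,D,H] q_used=1 → run B
t=17: queue=[E,F,G,C,D,H] q_used=0 → run E
t=18: queue=[E,F,G,C,D,H] q_used=1 → run E
t=19: queue=[F,G,C,D,H,E] q_used=0 → run F
t=20: queue=[F,G,C,D,H,E] q_used=1 → run F
t=21: queue=[G,C,D,H,E,F] q_used=0 → run G
t=22: queue=[G,C,D,H,E,F] q_used=1 → run G
t=23: queue=[C,D,H,E,F] q_used=0 → run C
t=24: queue=[D,H,E,F] q_used=0 → run D
t=25: queue=[D,H,E,F] q_used=1 → run D
t=26: queue=[H,E,F,D] q_used=0 → run H
t=27: queue=[H,E,F,D] q_used=1 → run H
t=28: queue=[E,F,D,H] q_used=0 → run E
t=29: queue=[E,F,D,H] q_used=1 → run E
t=30: queue=[F,D,H,E] q_used=0 → run F
t=31: queue=[D,H,E] q_used=0 → run D
t=32: queue=[H,E] q_used=0 → run H
t=33: queue=[H,E] q_used=1 → run H
t=34: queue=[E,H] q_used=0 → run E
t=35: queue=[H] q_used=0 → run H
t=36: queue=[H] q_used=1 → run H
t=37: (idle)
t=38: (idle)
t=39: (idle)
t=40: (idle)
t=41: (idle)
t=42: (idle)
t=43: (idle)
t=44: (idle)

context switches = 21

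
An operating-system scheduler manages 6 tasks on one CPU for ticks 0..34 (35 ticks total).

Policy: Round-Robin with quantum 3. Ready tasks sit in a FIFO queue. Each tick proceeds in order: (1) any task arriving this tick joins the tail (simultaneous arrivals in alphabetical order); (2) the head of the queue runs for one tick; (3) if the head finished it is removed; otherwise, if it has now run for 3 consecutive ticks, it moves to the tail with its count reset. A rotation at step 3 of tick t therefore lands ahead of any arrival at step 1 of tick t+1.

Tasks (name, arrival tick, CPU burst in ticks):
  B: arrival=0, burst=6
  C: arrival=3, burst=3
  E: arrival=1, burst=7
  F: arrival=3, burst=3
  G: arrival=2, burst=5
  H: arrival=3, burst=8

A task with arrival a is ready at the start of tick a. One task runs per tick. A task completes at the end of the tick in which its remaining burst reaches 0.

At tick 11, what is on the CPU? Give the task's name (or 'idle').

running at tick 11 = B

t=0: queue=[B] q_used=0 → run B
t=1: queue=[B,E] q_used=1 → run B
t=2: queue=[B,E,G] q_used=2 → run B
t=3: queue=[E,G,B,C,F,H] q_used=0 → run E
t=4: queue=[E,G,B,C,F,H] q_used=1 → run E
t=5: queue=[E,G,B,C,F,H] q_used=2 → run E
t=6: queue=[G,B,C,F,H,E] q_used=0 → run G
t=7: queue=[G,B,C,F,H,E] q_used=1 → run G
t=8: queue=[G,B,C,F,H,E] q_used=2 → run G
t=9: queue=[B,C,F,H,E,G] q_used=0 → run B
t=10: queue=[B,C,F,H,E,G] q_used=1 → run B
t=11: queue=[B,C,F,H,E,G] q_used=2 → run B
t=12: queue=[C,F,H,E,G] q_used=0 → run C
t=13: queue=[C,F,H,E,G] q_used=1 → run C
t=14: queue=[C,F,H,E,G] q_used=2 → run C
t=15: queue=[F,H,E,G] q_used=0 → run F
t=16: queue=[F,H,E,G] q_used=1 → run F
t=17: queue=[F,H,E,G] q_used=2 → run F
t=18: queue=[H,E,G] q_used=0 → run H
t=19: queue=[H,E,G] q_used=1 → run H
t=20: queue=[H,E,G] q_used=2 → run H
t=21: queue=[E,G,H] q_used=0 → run E
t=22: queue=[E,G,H] q_used=1 → run E
t=23: queue=[E,G,H] q_used=2 → run E
t=24: queue=[G,H,E] q_used=0 → run G
t=25: queue=[G,H,E] q_used=1 → run G
t=26: queue=[H,E] q_used=0 → run H
t=27: queue=[H,E] q_used=1 → run H
t=28: queue=[H,E] q_used=2 → run H
t=29: queue=[E,H] q_used=0 → run E
t=30: queue=[H] q_used=0 → run H
t=31: queue=[H] q_used=1 → run H
t=32: (idle)
t=33: (idle)
t=34: (idle)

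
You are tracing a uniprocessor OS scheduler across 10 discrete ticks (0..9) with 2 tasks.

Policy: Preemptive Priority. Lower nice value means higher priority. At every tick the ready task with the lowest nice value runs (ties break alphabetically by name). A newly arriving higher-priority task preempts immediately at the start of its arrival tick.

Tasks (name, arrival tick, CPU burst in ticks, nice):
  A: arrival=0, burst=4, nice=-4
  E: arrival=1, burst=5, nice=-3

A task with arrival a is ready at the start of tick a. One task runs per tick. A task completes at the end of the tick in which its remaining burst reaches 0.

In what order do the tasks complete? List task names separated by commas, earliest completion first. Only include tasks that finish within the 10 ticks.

t=0: ready={A} → run A
t=1: ready={A,E} → run A
t=2: ready={A,E} → run A
t=3: ready={A,E} → run A
t=4: ready={E} → run E
t=5: ready={E} → run E
t=6: ready={E} → run E
t=7: ready={E} → run E
t=8: ready={E} → run E
t=9: (idle)

completion order = A, E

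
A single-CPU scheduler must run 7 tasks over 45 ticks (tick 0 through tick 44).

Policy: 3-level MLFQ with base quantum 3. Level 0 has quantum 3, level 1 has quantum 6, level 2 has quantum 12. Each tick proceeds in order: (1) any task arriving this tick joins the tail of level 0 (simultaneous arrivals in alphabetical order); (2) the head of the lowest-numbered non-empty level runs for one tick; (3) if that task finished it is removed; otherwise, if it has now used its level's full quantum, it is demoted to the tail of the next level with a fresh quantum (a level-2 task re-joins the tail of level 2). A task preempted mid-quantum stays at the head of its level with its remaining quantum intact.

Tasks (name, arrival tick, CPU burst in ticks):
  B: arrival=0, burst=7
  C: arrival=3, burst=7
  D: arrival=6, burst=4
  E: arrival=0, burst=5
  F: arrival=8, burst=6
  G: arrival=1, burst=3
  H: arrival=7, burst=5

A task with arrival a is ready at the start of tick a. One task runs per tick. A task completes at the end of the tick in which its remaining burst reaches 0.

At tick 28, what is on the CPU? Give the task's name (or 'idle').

running at tick 28 = C

t=0: L0/L1/L2 = BE/-/- → run B
t=1: L0/L1/L2 = BEG/-/- → run B
t=2: L0/L1/L2 = BEG/-/- → run B
t=3: L0/L1/L2 = EGC/B/- → run E
t=4: L0/L1/L2 = EGC/B/- → run E
t=5: L0/L1/L2 = EGC/B/- → run E
t=6: L0/L1/L2 = GCD/BE/- → run G
t=7: L0/L1/L2 = GCDH/BE/- → run G
t=8: L0/L1/L2 = GCDHF/BE/- → run G
t=9: L0/L1/L2 = CDHF/BE/- → run C
t=10: L0/L1/L2 = CDHF/BE/- → run C
t=11: L0/L1/L2 = CDHF/BE/- → run C
t=12: L0/L1/L2 = DHF/BEC/- → run D
t=13: L0/L1/L2 = DHF/BEC/- → run D
t=14: L0/L1/L2 = DHF/BEC/- → run D
t=15: L0/L1/L2 = HF/BECD/- → run H
t=16: L0/L1/L2 = HF/BECD/- → run H
t=17: L0/L1/L2 = HF/BECD/- → run H
t=18: L0/L1/L2 = F/BECDH/- → run F
t=19: L0/L1/L2 = F/BECDH/- → run F
t=20: L0/L1/L2 = F/BECDH/- → run F
t=21: L0/L1/L2 = -/BECDHF/- → run B
t=22: L0/L1/L2 = -/BECDHF/- → run B
t=23: L0/L1/L2 = -/BECDHF/- → run B
t=24: L0/L1/L2 = -/BECDHF/- → run B
t=25: L0/L1/L2 = -/ECDHF/- → run E
t=26: L0/L1/L2 = -/ECDHF/- → run E
t=27: L0/L1/L2 = -/CDHF/- → run C
t=28: L0/L1/L2 = -/CDHF/- → run C
t=29: L0/L1/L2 = -/CDHF/- → run C
t=30: L0/L1/L2 = -/CDHF/- → run C
t=31: L0/L1/L2 = -/DHF/- → run D
t=32: L0/L1/L2 = -/HF/- → run H
t=33: L0/L1/L2 = -/HF/- → run H
t=34: L0/L1/L2 = -/F/- → run F
t=35: L0/L1/L2 = -/F/- → run F
t=36: L0/L1/L2 = -/F/- → run F
t=37: (idle)
t=38: (idle)
t=39: (idle)
t=40: (idle)
t=41: (idle)
t=42: (idle)
t=43: (idle)
t=44: (idle)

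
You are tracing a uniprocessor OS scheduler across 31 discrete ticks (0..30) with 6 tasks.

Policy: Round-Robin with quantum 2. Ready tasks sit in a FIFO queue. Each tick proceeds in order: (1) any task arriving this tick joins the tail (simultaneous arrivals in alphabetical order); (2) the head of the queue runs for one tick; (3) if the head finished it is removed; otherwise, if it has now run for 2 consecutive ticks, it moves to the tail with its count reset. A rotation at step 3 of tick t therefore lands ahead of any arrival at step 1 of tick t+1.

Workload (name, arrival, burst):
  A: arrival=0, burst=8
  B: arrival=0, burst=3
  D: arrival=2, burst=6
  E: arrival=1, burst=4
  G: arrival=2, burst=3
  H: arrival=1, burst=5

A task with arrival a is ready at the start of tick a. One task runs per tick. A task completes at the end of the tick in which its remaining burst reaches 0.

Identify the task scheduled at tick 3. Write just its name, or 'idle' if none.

running at tick 3 = B

t=0: queue=[A,B] q_used=0 → run A
t=1: queue=[A,B,E,H] q_used=1 → run A
t=2: queue=[B,E,H,A,D,G] q_used=0 → run B
t=3: queue=[B,E,H,A,D,G] q_used=1 → run B
t=4: queue=[E,H,A,D,G,B] q_used=0 → run E
t=5: queue=[E,H,A,D,G,B] q_used=1 → run E
t=6: queue=[H,A,D,G,B,E] q_used=0 → run H
t=7: queue=[H,A,D,G,B,E] q_used=1 → run H
t=8: queue=[A,D,G,B,E,H] q_used=0 → run A
t=9: queue=[A,D,G,B,E,H] q_used=1 → run A
t=10: queue=[D,G,B,E,H,A] q_used=0 → run D
t=11: queue=[D,G,B,E,H,A] q_used=1 → run D
t=12: queue=[G,B,E,H,A,D] q_used=0 → run G
t=13: queue=[G,B,E,H,A,D] q_used=1 → run G
t=14: queue=[B,E,H,A,D,G] q_used=0 → run B
t=15: queue=[E,H,A,D,G] q_used=0 → run E
t=16: queue=[E,H,A,D,G] q_used=1 → run E
t=17: queue=[H,A,D,G] q_used=0 → run H
t=18: queue=[H,A,D,G] q_used=1 → run H
t=19: queue=[A,D,G,H] q_used=0 → run A
t=20: queue=[A,D,G,H] q_used=1 → run A
t=21: queue=[D,G,H,A] q_used=0 → run D
t=22: queue=[D,G,H,A] q_used=1 → run D
t=23: queue=[G,H,A,D] q_used=0 → run G
t=24: queue=[H,A,D] q_used=0 → run H
t=25: queue=[A,D] q_used=0 → run A
t=26: queue=[A,D] q_used=1 → run A
t=27: queue=[D] q_used=0 → run D
t=28: queue=[D] q_used=1 → run D
t=29: (idle)
t=30: (idle)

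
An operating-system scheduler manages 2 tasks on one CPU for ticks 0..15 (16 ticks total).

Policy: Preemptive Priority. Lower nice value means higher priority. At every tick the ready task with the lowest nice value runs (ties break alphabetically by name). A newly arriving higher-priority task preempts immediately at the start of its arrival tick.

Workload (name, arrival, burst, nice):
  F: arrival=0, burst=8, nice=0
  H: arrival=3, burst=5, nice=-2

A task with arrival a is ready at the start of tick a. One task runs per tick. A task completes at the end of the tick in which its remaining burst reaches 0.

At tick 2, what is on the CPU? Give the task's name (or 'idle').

t=0: ready={F} → run F
t=1: ready={F} → run F
t=2: ready={F} → run F
t=3: ready={F,H} → run H
t=4: ready={F,H} → run H
t=5: ready={F,H} → run H
t=6: ready={F,H} → run H
t=7: ready={F,H} → run H
t=8: ready={F} → run F
t=9: ready={F} → run F
t=10: ready={F} → run F
t=11: ready={F} → run F
t=12: ready={F} → run F
t=13: (idle)
t=14: (idle)
t=15: (idle)

running at tick 2 = F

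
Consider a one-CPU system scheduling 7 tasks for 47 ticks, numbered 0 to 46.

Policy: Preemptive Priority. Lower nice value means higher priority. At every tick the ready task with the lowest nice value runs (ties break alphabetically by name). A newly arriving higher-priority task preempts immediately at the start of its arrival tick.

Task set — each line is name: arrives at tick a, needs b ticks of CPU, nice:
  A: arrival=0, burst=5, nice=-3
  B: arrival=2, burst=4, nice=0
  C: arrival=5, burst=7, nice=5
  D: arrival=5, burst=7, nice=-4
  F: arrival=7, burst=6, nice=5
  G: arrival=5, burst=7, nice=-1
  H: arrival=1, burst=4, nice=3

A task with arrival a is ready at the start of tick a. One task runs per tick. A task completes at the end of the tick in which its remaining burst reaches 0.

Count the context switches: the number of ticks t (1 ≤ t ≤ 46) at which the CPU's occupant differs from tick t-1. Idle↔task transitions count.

context switches = 7

t=0: ready={A} → run A
t=1: ready={A,H} → run A
t=2: ready={A,B,H} → run A
t=3: ready={A,B,H} → run A
t=4: ready={A,B,H} → run A
t=5: ready={B,C,D,G,H} → run D
t=6: ready={B,C,D,G,H} → run D
t=7: ready={B,C,D,F,G,H} → run D
t=8: ready={B,C,D,F,G,H} → run D
t=9: ready={B,C,D,F,G,H} → run D
t=10: ready={B,C,D,F,G,H} → run D
t=11: ready={B,C,D,F,G,H} → run D
t=12: ready={B,C,F,G,H} → run G
t=13: ready={B,C,F,G,H} → run G
t=14: ready={B,C,F,G,H} → run G
t=15: ready={B,C,F,G,H} → run G
t=16: ready={B,C,F,G,H} → run G
t=17: ready={B,C,F,G,H} → run G
t=18: ready={B,C,F,G,H} → run G
t=19: ready={B,C,F,H} → run B
t=20: ready={B,C,F,H} → run B
t=21: ready={B,C,F,H} → run B
t=22: ready={B,C,F,H} → run B
t=23: ready={C,F,H} → run H
t=24: ready={C,F,H} → run H
t=25: ready={C,F,H} → run H
t=26: ready={C,F,H} → run H
t=27: ready={C,F} → run C
t=28: ready={C,F} → run C
t=29: ready={C,F} → run C
t=30: ready={C,F} → run C
t=31: ready={C,F} → run C
t=32: ready={C,F} → run C
t=33: ready={C,F} → run C
t=34: ready={F} → run F
t=35: ready={F} → run F
t=36: ready={F} → run F
t=37: ready={F} → run F
t=38: ready={F} → run F
t=39: ready={F} → run F
t=40: (idle)
t=41: (idle)
t=42: (idle)
t=43: (idle)
t=44: (idle)
t=45: (idle)
t=46: (idle)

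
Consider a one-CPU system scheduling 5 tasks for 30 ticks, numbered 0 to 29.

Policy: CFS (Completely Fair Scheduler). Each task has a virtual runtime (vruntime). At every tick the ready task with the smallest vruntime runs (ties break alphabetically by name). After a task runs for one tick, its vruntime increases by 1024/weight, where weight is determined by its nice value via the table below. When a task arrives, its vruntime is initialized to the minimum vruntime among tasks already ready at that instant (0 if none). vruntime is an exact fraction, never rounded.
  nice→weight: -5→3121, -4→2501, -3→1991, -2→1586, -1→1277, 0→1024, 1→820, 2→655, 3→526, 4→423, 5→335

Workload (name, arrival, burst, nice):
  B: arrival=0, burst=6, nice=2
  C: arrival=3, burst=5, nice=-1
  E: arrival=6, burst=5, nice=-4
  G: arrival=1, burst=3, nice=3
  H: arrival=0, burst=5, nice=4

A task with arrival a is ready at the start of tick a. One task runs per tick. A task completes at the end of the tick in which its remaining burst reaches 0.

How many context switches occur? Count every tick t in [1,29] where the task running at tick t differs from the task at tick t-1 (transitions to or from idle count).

t=0: vr[B=0 H=0] → run B
t=1: vr[B=1024/655 G=0 H=0] → run G
t=2: vr[B=1024/655 G=512/263 H=0] → run H
t=3: vr[B=1024/655 C=1024/655 G=512/263 H=1024/423] → run B
t=4: vr[B=2048/655 C=1024/655 G=512/263 H=1024/423] → run C
t=5: vr[B=2048/655 C=1978368/836435 G=512/263 H=1024/423] → run G
t=6: vr[B=2048/655 C=1978368/836435 E=1978368/836435 G=1024/263 H=1024/423] → run C
t=7: vr[B=2048/655 C=2649088/836435 E=1978368/836435 G=1024/263 H=1024/423] → run E
t=8: vr[B=2048/655 C=2649088/836435 E=5804407808/2091923935 G=1024/263 H=1024/423] → run H
t=9: vr[B=2048/655 C=2649088/836435 E=5804407808/2091923935 G=1024/263 H=2048/423] → run E
t=10: vr[B=2048/655 C=2649088/836435 E=6660917248/2091923935 G=1024/263 H=2048/423] → run B
t=11: vr[B=3072/655 C=2649088/836435 E=6660917248/2091923935 G=1024/263 H=2048/423] → run C
t=12: vr[B=3072/655 C=3319808/836435 E=6660917248/2091923935 G=1024/263 H=2048/423] → run E
t=13: vr[B=3072/655 C=3319808/836435 E=7517426688/2091923935 G=1024/263 H=2048/423] → run E
t=14: vr[B=3072/655 C=3319808/836435 E=8373936128/2091923935 G=1024/263 H=2048/423] → run G
t=15: vr[B=3072/655 C=3319808/836435 E=8373936128/2091923935 H=2048/423] → run C
t=16: vr[B=3072/655 C=3990528/836435 E=8373936128/2091923935 H=2048/423] → run E
t=17: vr[B=3072/655 C=3990528/836435 H=2048/423] → run B
t=18: vr[B=4096/655 C=3990528/836435 H=2048/423] → run C
t=19: vr[B=4096/655 H=2048/423] → run H
t=20: vr[B=4096/655 H=1024/141] → run B
t=21: vr[B=1024/131 H=1024/141] → run H
t=22: vr[B=1024/131 H=4096/423] → run B
t=23: vr[H=4096/423] → run H
t=24: (idle)
t=25: (idle)
t=26: (idle)
t=27: (idle)
t=28: (idle)
t=29: (idle)

context switches = 23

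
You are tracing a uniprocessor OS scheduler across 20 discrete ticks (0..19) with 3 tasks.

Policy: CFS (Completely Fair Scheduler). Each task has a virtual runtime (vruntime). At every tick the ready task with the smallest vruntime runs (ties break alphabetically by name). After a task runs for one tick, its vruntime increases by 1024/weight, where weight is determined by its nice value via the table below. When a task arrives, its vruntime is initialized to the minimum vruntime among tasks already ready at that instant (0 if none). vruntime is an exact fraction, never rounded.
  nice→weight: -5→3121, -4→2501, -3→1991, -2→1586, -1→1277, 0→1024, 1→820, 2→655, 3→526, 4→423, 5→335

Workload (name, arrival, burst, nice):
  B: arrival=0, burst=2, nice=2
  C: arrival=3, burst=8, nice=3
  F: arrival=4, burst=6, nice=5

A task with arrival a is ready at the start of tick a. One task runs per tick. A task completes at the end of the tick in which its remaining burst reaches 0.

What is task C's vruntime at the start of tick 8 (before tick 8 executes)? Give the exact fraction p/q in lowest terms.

t=0: vr[B=0] → run B
t=1: vr[B=1024/655] → run B
t=2: (idle)
t=3: vr[C=0] → run C
t=4: vr[C=512/263 F=512/263] → run C
t=5: vr[C=1024/263 F=512/263] → run F
t=6: vr[C=1024/263 F=440832/88105] → run C
t=7: vr[C=1536/263 F=440832/88105] → run F
t=8: vr[C=1536/263 F=710144/88105] → run C
t=9: vr[C=2048/263 F=710144/88105] → run C
t=10: vr[C=2560/263 F=710144/88105] → run F
t=11: vr[C=2560/263 F=979456/88105] → run C
t=12: vr[C=3072/263 F=979456/88105] → run F
t=13: vr[C=3072/263 F=1248768/88105] → run C
t=14: vr[C=3584/263 F=1248768/88105] → run C
t=15: vr[F=1248768/88105] → run F
t=16: vr[F=303616/17621] → run F
t=17: (idle)
t=18: (idle)
t=19: (idle)

vruntime(C, start of tick 8) = 1536/263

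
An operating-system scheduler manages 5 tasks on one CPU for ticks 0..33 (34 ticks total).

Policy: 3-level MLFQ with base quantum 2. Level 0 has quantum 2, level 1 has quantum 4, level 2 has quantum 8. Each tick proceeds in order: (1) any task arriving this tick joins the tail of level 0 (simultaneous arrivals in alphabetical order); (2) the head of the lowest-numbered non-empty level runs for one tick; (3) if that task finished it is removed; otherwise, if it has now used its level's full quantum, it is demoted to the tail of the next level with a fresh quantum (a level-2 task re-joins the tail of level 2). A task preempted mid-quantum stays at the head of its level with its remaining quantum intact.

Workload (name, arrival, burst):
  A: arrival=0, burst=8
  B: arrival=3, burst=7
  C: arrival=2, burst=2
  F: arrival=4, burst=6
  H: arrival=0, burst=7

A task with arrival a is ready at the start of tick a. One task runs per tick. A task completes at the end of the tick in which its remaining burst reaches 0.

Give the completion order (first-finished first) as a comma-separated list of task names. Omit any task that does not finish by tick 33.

t=0: L0/L1/L2 = AH/-/- → run A
t=1: L0/L1/L2 = AH/-/- → run A
t=2: L0/L1/L2 = HC/A/- → run H
t=3: L0/L1/L2 = HCB/A/- → run H
t=4: L0/L1/L2 = CBF/AH/- → run C
t=5: L0/L1/L2 = CBF/AH/- → run C
t=6: L0/L1/L2 = BF/AH/- → run B
t=7: L0/L1/L2 = BF/AH/- → run B
t=8: L0/L1/L2 = F/AHB/- → run F
t=9: L0/L1/L2 = F/AHB/- → run F
t=10: L0/L1/L2 = -/AHBF/- → run A
t=11: L0/L1/L2 = -/AHBF/- → run A
t=12: L0/L1/L2 = -/AHBF/- → run A
t=13: L0/L1/L2 = -/AHBF/- → run A
t=14: L0/L1/L2 = -/HBF/A → run H
t=15: L0/L1/L2 = -/HBF/A → run H
t=16: L0/L1/L2 = -/HBF/A → run H
t=17: L0/L1/L2 = -/HBF/A → run H
t=18: L0/L1/L2 = -/BF/AH → run B
t=19: L0/L1/L2 = -/BF/AH → run B
t=20: L0/L1/L2 = -/BF/AH → run B
t=21: L0/L1/L2 = -/BF/AH → run B
t=22: L0/L1/L2 = -/F/AHB → run F
t=23: L0/L1/L2 = -/F/AHB → run F
t=24: L0/L1/L2 = -/F/AHB → run F
t=25: L0/L1/L2 = -/F/AHB → run F
t=26: L0/L1/L2 = -/-/AHB → run A
t=27: L0/L1/L2 = -/-/AHB → run A
t=28: L0/L1/L2 = -/-/HB → run H
t=29: L0/L1/L2 = -/-/B → run B
t=30: (idle)
t=31: (idle)
t=32: (idle)
t=33: (idle)

completion order = C, F, A, H, B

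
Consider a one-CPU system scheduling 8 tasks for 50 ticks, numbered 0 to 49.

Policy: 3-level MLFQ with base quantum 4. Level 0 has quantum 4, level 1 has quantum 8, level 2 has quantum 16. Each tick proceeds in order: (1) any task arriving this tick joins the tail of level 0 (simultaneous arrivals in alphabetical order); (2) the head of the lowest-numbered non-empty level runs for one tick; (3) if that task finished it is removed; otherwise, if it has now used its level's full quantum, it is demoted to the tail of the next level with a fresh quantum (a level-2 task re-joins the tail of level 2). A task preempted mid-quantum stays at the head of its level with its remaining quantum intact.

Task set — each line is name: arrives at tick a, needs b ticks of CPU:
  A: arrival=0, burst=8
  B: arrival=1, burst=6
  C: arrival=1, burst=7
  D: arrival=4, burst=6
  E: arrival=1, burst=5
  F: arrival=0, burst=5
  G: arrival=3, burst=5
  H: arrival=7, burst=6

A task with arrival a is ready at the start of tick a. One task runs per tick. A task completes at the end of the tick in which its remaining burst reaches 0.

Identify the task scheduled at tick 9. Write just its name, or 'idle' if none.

running at tick 9 = B

t=0: L0/L1/L2 = AF/-/- → run A
t=1: L0/L1/L2 = AFBCE/-/- → run A
t=2: L0/L1/L2 = AFBCE/-/- → run A
t=3: L0/L1/L2 = AFBCEG/-/- → run A
t=4: L0/L1/L2 = FBCEGD/A/- → run F
t=5: L0/L1/L2 = FBCEGD/A/- → run F
t=6: L0/L1/L2 = FBCEGD/A/- → run F
t=7: L0/L1/L2 = FBCEGDH/A/- → run F
t=8: L0/L1/L2 = BCEGDH/AF/- → run B
t=9: L0/L1/L2 = BCEGDH/AF/- → run B
t=10: L0/L1/L2 = BCEGDH/AF/- → run B
t=11: L0/L1/L2 = BCEGDH/AF/- → run B
t=12: L0/L1/L2 = CEGDH/AFB/- → run C
t=13: L0/L1/L2 = CEGDH/AFB/- → run C
t=14: L0/L1/L2 = CEGDH/AFB/- → run C
t=15: L0/L1/L2 = CEGDH/AFB/- → run C
t=16: L0/L1/L2 = EGDH/AFBC/- → run E
t=17: L0/L1/L2 = EGDH/AFBC/- → run E
t=18: L0/L1/L2 = EGDH/AFBC/- → run E
t=19: L0/L1/L2 = EGDH/AFBC/- → run E
t=20: L0/L1/L2 = GDH/AFBCE/- → run G
t=21: L0/L1/L2 = GDH/AFBCE/- → run G
t=22: L0/L1/L2 = GDH/AFBCE/- → run G
t=23: L0/L1/L2 = GDH/AFBCE/- → run G
t=24: L0/L1/L2 = DH/AFBCEG/- → run D
t=25: L0/L1/L2 = DH/AFBCEG/- → run D
t=26: L0/L1/L2 = DH/AFBCEG/- → run D
t=27: L0/L1/L2 = DH/AFBCEG/- → run D
t=28: L0/L1/L2 = H/AFBCEGD/- → run H
t=29: L0/L1/L2 = H/AFBCEGD/- → run H
t=30: L0/L1/L2 = H/AFBCEGD/- → run H
t=31: L0/L1/L2 = H/AFBCEGD/- → run H
t=32: L0/L1/L2 = -/AFBCEGDH/- → run A
t=33: L0/L1/L2 = -/AFBCEGDH/- → run A
t=34: L0/L1/L2 = -/AFBCEGDH/- → run A
t=35: L0/L1/L2 = -/AFBCEGDH/- → run A
t=36: L0/L1/L2 = -/FBCEGDH/- → run F
t=37: L0/L1/L2 = -/BCEGDH/- → run B
t=38: L0/L1/L2 = -/BCEGDH/- → run B
t=39: L0/L1/L2 = -/CEGDH/- → run C
t=40: L0/L1/L2 = -/CEGDH/- → run C
t=41: L0/L1/L2 = -/CEGDH/- → run C
t=42: L0/L1/L2 = -/EGDH/- → run E
t=43: L0/L1/L2 = -/GDH/- → run G
t=44: L0/L1/L2 = -/DH/- → run D
t=45: L0/L1/L2 = -/DH/- → run D
t=46: L0/L1/L2 = -/H/- → run H
t=47: L0/L1/L2 = -/H/- → run H
t=48: (idle)
t=49: (idle)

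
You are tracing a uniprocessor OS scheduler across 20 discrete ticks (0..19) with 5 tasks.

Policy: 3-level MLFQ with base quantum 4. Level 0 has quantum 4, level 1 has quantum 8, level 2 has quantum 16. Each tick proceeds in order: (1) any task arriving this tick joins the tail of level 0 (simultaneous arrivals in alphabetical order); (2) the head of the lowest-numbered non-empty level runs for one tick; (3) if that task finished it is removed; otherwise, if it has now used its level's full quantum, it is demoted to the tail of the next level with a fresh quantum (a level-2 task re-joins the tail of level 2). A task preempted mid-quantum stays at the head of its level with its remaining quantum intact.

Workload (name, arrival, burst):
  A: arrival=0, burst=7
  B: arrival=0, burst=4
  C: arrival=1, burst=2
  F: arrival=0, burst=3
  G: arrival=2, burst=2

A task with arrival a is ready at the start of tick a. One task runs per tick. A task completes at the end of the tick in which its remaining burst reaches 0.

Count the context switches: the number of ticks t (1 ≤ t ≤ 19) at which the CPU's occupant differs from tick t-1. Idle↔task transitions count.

t=0: L0/L1/L2 = ABF/-/- → run A
t=1: L0/L1/L2 = ABFC/-/- → run A
t=2: L0/L1/L2 = ABFCG/-/- → run A
t=3: L0/L1/L2 = ABFCG/-/- → run A
t=4: L0/L1/L2 = BFCG/A/- → run B
t=5: L0/L1/L2 = BFCG/A/- → run B
t=6: L0/L1/L2 = BFCG/A/- → run B
t=7: L0/L1/L2 = BFCG/A/- → run B
t=8: L0/L1/L2 = FCG/A/- → run F
t=9: L0/L1/L2 = FCG/A/- → run F
t=10: L0/L1/L2 = FCG/A/- → run F
t=11: L0/L1/L2 = CG/A/- → run C
t=12: L0/L1/L2 = CG/A/- → run C
t=13: L0/L1/L2 = G/A/- → run G
t=14: L0/L1/L2 = G/A/- → run G
t=15: L0/L1/L2 = -/A/- → run A
t=16: L0/L1/L2 = -/A/- → run A
t=17: L0/L1/L2 = -/A/- → run A
t=18: (idle)
t=19: (idle)

context switches = 6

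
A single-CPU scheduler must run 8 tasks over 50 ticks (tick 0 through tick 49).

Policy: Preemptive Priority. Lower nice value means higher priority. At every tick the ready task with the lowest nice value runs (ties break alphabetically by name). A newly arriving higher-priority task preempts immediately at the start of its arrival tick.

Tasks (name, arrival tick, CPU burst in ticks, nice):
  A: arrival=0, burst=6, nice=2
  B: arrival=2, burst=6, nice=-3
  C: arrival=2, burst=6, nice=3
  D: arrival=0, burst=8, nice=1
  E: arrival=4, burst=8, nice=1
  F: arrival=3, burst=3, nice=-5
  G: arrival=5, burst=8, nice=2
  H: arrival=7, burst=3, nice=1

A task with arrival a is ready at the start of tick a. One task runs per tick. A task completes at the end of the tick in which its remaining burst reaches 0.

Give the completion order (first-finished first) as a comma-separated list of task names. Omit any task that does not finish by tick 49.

t=0: ready={A,D} → run D
t=1: ready={A,D} → run D
t=2: ready={A,B,C,D} → run B
t=3: ready={A,B,C,D,F} → run F
t=4: ready={A,B,C,D,E,F} → run F
t=5: ready={A,B,C,D,E,F,G} → run F
t=6: ready={A,B,C,D,E,G} → run B
t=7: ready={A,B,C,D,E,G,H} → run B
t=8: ready={A,B,C,D,E,G,H} → run B
t=9: ready={A,B,C,D,E,G,H} → run B
t=10: ready={A,B,C,D,E,G,H} → run B
t=11: ready={A,C,D,E,G,H} → run D
t=12: ready={A,C,D,E,G,H} → run D
t=13: ready={A,C,D,E,G,H} → run D
t=14: ready={A,C,D,E,G,H} → run D
t=15: ready={A,C,D,E,G,H} → run D
t=16: ready={A,C,D,E,G,H} → run D
t=17: ready={A,C,E,G,H} → run E
t=18: ready={A,C,E,G,H} → run E
t=19: ready={A,C,E,G,H} → run E
t=20: ready={A,C,E,G,H} → run E
t=21: ready={A,C,E,G,H} → run E
t=22: ready={A,C,E,G,H} → run E
t=23: ready={A,C,E,G,H} → run E
t=24: ready={A,C,E,G,H} → run E
t=25: ready={A,C,G,H} → run H
t=26: ready={A,C,G,H} → run H
t=27: ready={A,C,G,H} → run H
t=28: ready={A,C,G} → run A
t=29: ready={A,C,G} → run A
t=30: ready={A,C,G} → run A
t=31: ready={A,C,G} → run A
t=32: ready={A,C,G} → run A
t=33: ready={A,C,G} → run A
t=34: ready={C,G} → run G
t=35: ready={C,G} → run G
t=36: ready={C,G} → run G
t=37: ready={C,G} → run G
t=38: ready={C,G} → run G
t=39: ready={C,G} → run G
t=40: ready={C,G} → run G
t=41: ready={C,G} → run G
t=42: ready={C} → run C
t=43: ready={C} → run C
t=44: ready={C} → run C
t=45: ready={C} → run C
t=46: ready={C} → run C
t=47: ready={C} → run C
t=48: (idle)
t=49: (idle)

completion order = F, B, D, E, H, A, G, C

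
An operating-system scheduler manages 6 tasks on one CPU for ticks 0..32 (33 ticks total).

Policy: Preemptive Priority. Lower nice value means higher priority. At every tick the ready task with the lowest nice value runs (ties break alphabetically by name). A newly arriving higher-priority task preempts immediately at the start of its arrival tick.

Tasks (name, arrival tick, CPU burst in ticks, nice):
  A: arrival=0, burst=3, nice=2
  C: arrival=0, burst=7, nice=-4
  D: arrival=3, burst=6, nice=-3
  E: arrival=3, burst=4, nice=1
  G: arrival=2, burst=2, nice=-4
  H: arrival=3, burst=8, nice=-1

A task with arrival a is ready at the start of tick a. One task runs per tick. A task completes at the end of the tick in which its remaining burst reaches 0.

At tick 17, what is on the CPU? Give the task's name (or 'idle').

running at tick 17 = H

t=0: ready={A,C} → run C
t=1: ready={A,C} → run C
t=2: ready={A,C,G} → run C
t=3: ready={A,C,D,E,G,H} → run C
t=4: ready={A,C,D,E,G,H} → run C
t=5: ready={A,C,D,E,G,H} → run C
t=6: ready={A,C,D,E,G,H} → run C
t=7: ready={A,D,E,G,H} → run G
t=8: ready={A,D,E,G,H} → run G
t=9: ready={A,D,E,H} → run D
t=10: ready={A,D,E,H} → run D
t=11: ready={A,D,E,H} → run D
t=12: ready={A,D,E,H} → run D
t=13: ready={A,D,E,H} → run D
t=14: ready={A,D,E,H} → run D
t=15: ready={A,E,H} → run H
t=16: ready={A,E,H} → run H
t=17: ready={A,E,H} → run H
t=18: ready={A,E,H} → run H
t=19: ready={A,E,H} → run H
t=20: ready={A,E,H} → run H
t=21: ready={A,E,H} → run H
t=22: ready={A,E,H} → run H
t=23: ready={A,E} → run E
t=24: ready={A,E} → run E
t=25: ready={A,E} → run E
t=26: ready={A,E} → run E
t=27: ready={A} → run A
t=28: ready={A} → run A
t=29: ready={A} → run A
t=30: (idle)
t=31: (idle)
t=32: (idle)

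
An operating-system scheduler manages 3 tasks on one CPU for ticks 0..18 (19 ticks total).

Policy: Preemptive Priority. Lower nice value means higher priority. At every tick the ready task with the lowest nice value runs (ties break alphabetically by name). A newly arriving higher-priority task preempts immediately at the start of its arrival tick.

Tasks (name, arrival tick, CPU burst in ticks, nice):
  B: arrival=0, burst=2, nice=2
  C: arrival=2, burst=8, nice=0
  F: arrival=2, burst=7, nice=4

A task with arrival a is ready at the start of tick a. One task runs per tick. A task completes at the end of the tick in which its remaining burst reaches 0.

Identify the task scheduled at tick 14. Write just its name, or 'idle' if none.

running at tick 14 = F

t=0: ready={B} → run B
t=1: ready={B} → run B
t=2: ready={C,F} → run C
t=3: ready={C,F} → run C
t=4: ready={C,F} → run C
t=5: ready={C,F} → run C
t=6: ready={C,F} → run C
t=7: ready={C,F} → run C
t=8: ready={C,F} → run C
t=9: ready={C,F} → run C
t=10: ready={F} → run F
t=11: ready={F} → run F
t=12: ready={F} → run F
t=13: ready={F} → run F
t=14: ready={F} → run F
t=15: ready={F} → run F
t=16: ready={F} → run F
t=17: (idle)
t=18: (idle)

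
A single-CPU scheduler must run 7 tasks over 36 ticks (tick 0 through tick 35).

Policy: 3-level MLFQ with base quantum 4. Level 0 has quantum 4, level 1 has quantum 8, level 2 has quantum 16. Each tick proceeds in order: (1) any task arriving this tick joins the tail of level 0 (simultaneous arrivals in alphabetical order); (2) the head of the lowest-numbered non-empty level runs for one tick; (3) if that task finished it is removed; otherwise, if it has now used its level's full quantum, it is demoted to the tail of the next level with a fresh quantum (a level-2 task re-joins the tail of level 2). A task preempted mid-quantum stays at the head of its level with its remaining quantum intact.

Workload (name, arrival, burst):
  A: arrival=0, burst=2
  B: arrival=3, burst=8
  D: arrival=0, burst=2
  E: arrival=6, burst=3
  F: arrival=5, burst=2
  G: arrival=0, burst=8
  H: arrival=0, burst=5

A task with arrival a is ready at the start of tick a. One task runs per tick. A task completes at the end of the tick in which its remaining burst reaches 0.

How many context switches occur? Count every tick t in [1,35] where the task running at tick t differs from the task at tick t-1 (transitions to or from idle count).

t=0: L0/L1/L2 = ADGH/-/- → run A
t=1: L0/L1/L2 = ADGH/-/- → run A
t=2: L0/L1/L2 = DGH/-/- → run D
t=3: L0/L1/L2 = DGHB/-/- → run D
t=4: L0/L1/L2 = GHB/-/- → run G
t=5: L0/L1/L2 = GHBF/-/- → run G
t=6: L0/L1/L2 = GHBFE/-/- → run G
t=7: L0/L1/L2 = GHBFE/-/- → run G
t=8: L0/L1/L2 = HBFE/G/- → run H
t=9: L0/L1/L2 = HBFE/G/- → run H
t=10: L0/L1/L2 = HBFE/G/- → run H
t=11: L0/L1/L2 = HBFE/G/- → run H
t=12: L0/L1/L2 = BFE/GH/- → run B
t=13: L0/L1/L2 = BFE/GH/- → run B
t=14: L0/L1/L2 = BFE/GH/- → run B
t=15: L0/L1/L2 = BFE/GH/- → run B
t=16: L0/L1/L2 = FE/GHB/- → run F
t=17: L0/L1/L2 = FE/GHB/- → run F
t=18: L0/L1/L2 = E/GHB/- → run E
t=19: L0/L1/L2 = E/GHB/- → run E
t=20: L0/L1/L2 = E/GHB/- → run E
t=21: L0/L1/L2 = -/GHB/- → run G
t=22: L0/L1/L2 = -/GHB/- → run G
t=23: L0/L1/L2 = -/GHB/- → run G
t=24: L0/L1/L2 = -/GHB/- → run G
t=25: L0/L1/L2 = -/HB/- → run H
t=26: L0/L1/L2 = -/B/- → run B
t=27: L0/L1/L2 = -/B/- → run B
t=28: L0/L1/L2 = -/B/- → run B
t=29: L0/L1/L2 = -/B/- → run B
t=30: (idle)
t=31: (idle)
t=32: (idle)
t=33: (idle)
t=34: (idle)
t=35: (idle)

context switches = 10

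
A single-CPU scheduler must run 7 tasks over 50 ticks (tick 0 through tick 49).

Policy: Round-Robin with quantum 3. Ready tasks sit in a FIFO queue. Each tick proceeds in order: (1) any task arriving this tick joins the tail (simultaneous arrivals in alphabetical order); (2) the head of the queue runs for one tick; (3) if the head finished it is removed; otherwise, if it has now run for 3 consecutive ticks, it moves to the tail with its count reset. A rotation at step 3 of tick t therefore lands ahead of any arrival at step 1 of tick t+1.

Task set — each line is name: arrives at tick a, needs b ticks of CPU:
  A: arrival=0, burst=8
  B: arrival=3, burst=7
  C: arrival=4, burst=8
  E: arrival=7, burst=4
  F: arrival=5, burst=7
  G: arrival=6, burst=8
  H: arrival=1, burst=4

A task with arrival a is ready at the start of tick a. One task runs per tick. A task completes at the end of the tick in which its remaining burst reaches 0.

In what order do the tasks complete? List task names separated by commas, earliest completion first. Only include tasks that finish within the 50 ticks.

completion order = H, A, E, B, C, F, G

t=0: queue=[A] q_used=0 → run A
t=1: queue=[A,H] q_used=1 → run A
t=2: queue=[A,H] q_used=2 → run A
t=3: queue=[H,A,B] q_used=0 → run H
t=4: queue=[H,A,B,C] q_used=1 → run H
t=5: queue=[H,A,B,C,F] q_used=2 → run H
t=6: queue=[A,B,C,F,H,G] q_used=0 → run A
t=7: queue=[A,B,C,F,H,G,E] q_used=1 → run A
t=8: queue=[A,B,C,F,H,G,E] q_used=2 → run A
t=9: queue=[B,C,F,H,G,E,A] q_used=0 → run B
t=10: queue=[B,C,F,H,G,E,A] q_used=1 → run B
t=11: queue=[B,C,F,H,G,E,A] q_used=2 → run B
t=12: queue=[C,F,H,G,E,A,B] q_used=0 → run C
t=13: queue=[C,F,H,G,E,A,B] q_used=1 → run C
t=14: queue=[C,F,H,G,E,A,B] q_used=2 → run C
t=15: queue=[F,H,G,E,A,B,C] q_used=0 → run F
t=16: queue=[F,H,G,E,A,B,C] q_used=1 → run F
t=17: queue=[F,H,G,E,A,B,C] q_used=2 → run F
t=18: queue=[H,G,E,A,B,C,F] q_used=0 → run H
t=19: queue=[G,E,A,B,C,F] q_used=0 → run G
t=20: queue=[G,E,A,B,C,F] q_used=1 → run G
t=21: queue=[G,E,A,B,C,F] q_used=2 → run G
t=22: queue=[E,A,B,C,F,G] q_used=0 → run E
t=23: queue=[E,A,B,C,F,G] q_used=1 → run E
t=24: queue=[E,A,B,C,F,G] q_used=2 → run E
t=25: queue=[A,B,C,F,G,E] q_used=0 → run A
t=26: queue=[A,B,C,F,G,E] q_used=1 → run A
t=27: queue=[B,C,F,G,E] q_used=0 → run B
t=28: queue=[B,C,F,G,E] q_used=1 → run B
t=29: queue=[B,C,F,G,E] q_used=2 → run B
t=30: queue=[C,F,G,E,B] q_used=0 → run C
t=31: queue=[C,F,G,E,B] q_used=1 → run C
t=32: queue=[C,F,G,E,B] q_used=2 → run C
t=33: queue=[F,G,E,B,C] q_used=0 → run F
t=34: queue=[F,G,E,B,C] q_used=1 → run F
t=35: queue=[F,G,E,B,C] q_used=2 → run F
t=36: queue=[G,E,B,C,F] q_used=0 → run G
t=37: queue=[G,E,B,C,F] q_used=1 → run G
t=38: queue=[G,E,B,C,F] q_used=2 → run G
t=39: queue=[E,B,C,F,G] q_used=0 → run E
t=40: queue=[B,C,F,G] q_used=0 → run B
t=41: queue=[C,F,G] q_used=0 → run C
t=42: queue=[C,F,G] q_used=1 → run C
t=43: queue=[F,G] q_used=0 → run F
t=44: queue=[G] q_used=0 → run G
t=45: queue=[G] q_used=1 → run G
t=46: (idle)
t=47: (idle)
t=48: (idle)
t=49: (idle)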